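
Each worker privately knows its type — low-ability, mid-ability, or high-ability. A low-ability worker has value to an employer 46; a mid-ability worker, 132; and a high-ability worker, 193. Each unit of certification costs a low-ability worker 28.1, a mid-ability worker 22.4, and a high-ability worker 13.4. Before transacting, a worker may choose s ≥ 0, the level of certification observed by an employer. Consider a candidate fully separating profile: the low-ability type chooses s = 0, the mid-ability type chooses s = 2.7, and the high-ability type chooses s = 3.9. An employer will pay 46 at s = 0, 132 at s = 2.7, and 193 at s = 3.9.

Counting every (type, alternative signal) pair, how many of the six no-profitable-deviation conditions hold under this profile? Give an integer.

3

Low-ability (own payoff 46): to s=2.7 gives 132 − 28.1×2.7 = 56.13 → profitable ✗; to s=3.9 gives 193 − 28.1×3.9 = 83.41 → profitable ✗.
High-ability (own payoff 193 − 13.4×3.9 = 140.74): to s=0 gives 46 → no gain ✓; to s=2.7 gives 132 − 13.4×2.7 = 95.82 → no gain ✓.
Mid-ability (own payoff 132 − 22.4×2.7 = 71.52): to s=0 gives 46 → no gain ✓; to s=3.9 gives 193 − 22.4×3.9 = 105.64 → profitable ✗.
3 of the 6 constraints hold; not an equilibrium.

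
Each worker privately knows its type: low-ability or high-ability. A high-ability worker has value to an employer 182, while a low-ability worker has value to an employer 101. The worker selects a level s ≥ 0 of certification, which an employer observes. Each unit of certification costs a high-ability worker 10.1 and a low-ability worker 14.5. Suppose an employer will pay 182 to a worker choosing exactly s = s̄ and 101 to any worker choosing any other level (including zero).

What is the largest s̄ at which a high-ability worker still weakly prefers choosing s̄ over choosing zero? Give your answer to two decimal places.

Choosing s̄ yields the high-ability type 182 − 10.1·s̄; choosing zero yields 101.
The high-ability type is indifferent at 182 − 10.1·s̄ = 101, i.e. s̄ = (182 − 101) / 10.1 ≈ 8.02.
For any s̄ above 8.02 the high-ability type would rather pool at zero, so separation collapses.

8.02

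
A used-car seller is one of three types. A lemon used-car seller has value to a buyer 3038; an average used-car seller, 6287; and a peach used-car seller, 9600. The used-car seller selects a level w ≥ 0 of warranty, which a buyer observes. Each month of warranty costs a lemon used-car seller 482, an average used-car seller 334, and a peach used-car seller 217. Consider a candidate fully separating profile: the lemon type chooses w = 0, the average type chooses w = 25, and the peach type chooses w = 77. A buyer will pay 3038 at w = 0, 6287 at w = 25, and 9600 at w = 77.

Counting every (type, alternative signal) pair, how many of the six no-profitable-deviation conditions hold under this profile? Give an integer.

Average (own payoff 6287 − 334×25 = -2063): to w=0 gives 3038 → profitable ✗; to w=77 gives 9600 − 334×77 = -16118 → no gain ✓.
Peach (own payoff 9600 − 217×77 = -7109): to w=0 gives 3038 → profitable ✗; to w=25 gives 6287 − 217×25 = 862 → profitable ✗.
Lemon (own payoff 3038): to w=25 gives 6287 − 482×25 = -5763 → no gain ✓; to w=77 gives 9600 − 482×77 = -27514 → no gain ✓.
3 of the 6 constraints hold; not an equilibrium.

3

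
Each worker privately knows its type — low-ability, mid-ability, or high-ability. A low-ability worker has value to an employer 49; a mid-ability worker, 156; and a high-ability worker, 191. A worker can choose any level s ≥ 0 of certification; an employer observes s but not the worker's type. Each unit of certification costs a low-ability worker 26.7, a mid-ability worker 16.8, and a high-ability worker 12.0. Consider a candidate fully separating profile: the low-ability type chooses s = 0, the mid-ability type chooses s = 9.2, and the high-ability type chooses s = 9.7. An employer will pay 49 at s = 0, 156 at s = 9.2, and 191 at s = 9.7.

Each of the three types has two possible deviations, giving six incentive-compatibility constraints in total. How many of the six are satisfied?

4

High-ability (own payoff 191 − 12.0×9.7 = 74.6): to s=0 gives 49 → no gain ✓; to s=9.2 gives 156 − 12.0×9.2 = 45.6 → no gain ✓.
Low-ability (own payoff 49): to s=9.2 gives 156 − 26.7×9.2 = -89.64 → no gain ✓; to s=9.7 gives 191 − 26.7×9.7 = -67.99 → no gain ✓.
Mid-ability (own payoff 156 − 16.8×9.2 = 1.44): to s=0 gives 49 → profitable ✗; to s=9.7 gives 191 − 16.8×9.7 = 28.04 → profitable ✗.
4 of the 6 constraints hold; not an equilibrium.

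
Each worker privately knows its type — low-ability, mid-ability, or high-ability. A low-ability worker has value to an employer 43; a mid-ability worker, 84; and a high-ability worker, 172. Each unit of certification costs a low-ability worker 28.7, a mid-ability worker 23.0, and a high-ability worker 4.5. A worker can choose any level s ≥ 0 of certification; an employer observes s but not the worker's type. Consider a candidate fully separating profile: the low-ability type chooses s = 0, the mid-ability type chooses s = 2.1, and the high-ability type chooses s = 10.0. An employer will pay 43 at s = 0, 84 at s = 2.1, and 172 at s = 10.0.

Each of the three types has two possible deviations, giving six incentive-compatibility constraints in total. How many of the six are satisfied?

Mid-ability (own payoff 84 − 23.0×2.1 = 35.7): to s=0 gives 43 → profitable ✗; to s=10.0 gives 172 − 23.0×10.0 = -58 → no gain ✓.
High-ability (own payoff 172 − 4.5×10.0 = 127): to s=0 gives 43 → no gain ✓; to s=2.1 gives 84 − 4.5×2.1 = 74.55 → no gain ✓.
Low-ability (own payoff 43): to s=2.1 gives 84 − 28.7×2.1 = 23.73 → no gain ✓; to s=10.0 gives 172 − 28.7×10.0 = -115 → no gain ✓.
5 of the 6 constraints hold; not an equilibrium.

5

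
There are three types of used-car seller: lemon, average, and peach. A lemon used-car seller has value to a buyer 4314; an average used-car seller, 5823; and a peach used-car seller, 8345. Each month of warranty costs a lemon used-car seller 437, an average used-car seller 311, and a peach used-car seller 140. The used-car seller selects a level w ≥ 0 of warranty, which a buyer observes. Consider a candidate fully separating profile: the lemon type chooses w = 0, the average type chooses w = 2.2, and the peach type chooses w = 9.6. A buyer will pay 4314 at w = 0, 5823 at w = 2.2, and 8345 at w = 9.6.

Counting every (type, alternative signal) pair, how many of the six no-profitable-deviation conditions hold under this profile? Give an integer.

4

Peach (own payoff 8345 − 140×9.6 = 7001): to w=0 gives 4314 → no gain ✓; to w=2.2 gives 5823 − 140×2.2 = 5515 → no gain ✓.
Lemon (own payoff 4314): to w=2.2 gives 5823 − 437×2.2 = 4861.6 → profitable ✗; to w=9.6 gives 8345 − 437×9.6 = 4149.8 → no gain ✓.
Average (own payoff 5823 − 311×2.2 = 5138.8): to w=0 gives 4314 → no gain ✓; to w=9.6 gives 8345 − 311×9.6 = 5359.4 → profitable ✗.
4 of the 6 constraints hold; not an equilibrium.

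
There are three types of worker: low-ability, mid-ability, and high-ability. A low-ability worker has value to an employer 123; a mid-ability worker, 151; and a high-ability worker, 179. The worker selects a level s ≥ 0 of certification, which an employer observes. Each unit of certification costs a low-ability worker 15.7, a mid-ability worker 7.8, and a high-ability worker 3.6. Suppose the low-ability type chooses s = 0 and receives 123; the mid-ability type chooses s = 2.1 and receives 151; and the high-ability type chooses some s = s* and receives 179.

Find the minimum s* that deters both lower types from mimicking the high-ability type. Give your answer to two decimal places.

5.69

Mid-ability type (on-path payoff 151 − 7.8×2.1 = 134.62) won't mimic when 134.62 ≥ 179 − 7.8·s*, i.e. s* ≥ 5.69.
Low-ability type (on-path payoff 123) won't mimic when 123 ≥ 179 − 15.7·s*, i.e. s* ≥ 3.57.
Both must hold, so s* = max(3.57, 5.69) = 5.69. The mid-ability type's constraint binds.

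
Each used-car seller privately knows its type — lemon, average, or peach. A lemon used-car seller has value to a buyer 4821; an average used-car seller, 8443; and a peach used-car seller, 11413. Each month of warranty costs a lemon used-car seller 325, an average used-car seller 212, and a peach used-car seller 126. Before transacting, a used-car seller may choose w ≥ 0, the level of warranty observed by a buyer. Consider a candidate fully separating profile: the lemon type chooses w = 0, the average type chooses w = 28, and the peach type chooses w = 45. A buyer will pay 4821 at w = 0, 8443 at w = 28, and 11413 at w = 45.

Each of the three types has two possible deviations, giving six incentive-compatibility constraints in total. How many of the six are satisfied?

Lemon (own payoff 4821): to w=28 gives 8443 − 325×28 = -657 → no gain ✓; to w=45 gives 11413 − 325×45 = -3212 → no gain ✓.
Average (own payoff 8443 − 212×28 = 2507): to w=0 gives 4821 → profitable ✗; to w=45 gives 11413 − 212×45 = 1873 → no gain ✓.
Peach (own payoff 11413 − 126×45 = 5743): to w=0 gives 4821 → no gain ✓; to w=28 gives 8443 − 126×28 = 4915 → no gain ✓.
5 of the 6 constraints hold; not an equilibrium.

5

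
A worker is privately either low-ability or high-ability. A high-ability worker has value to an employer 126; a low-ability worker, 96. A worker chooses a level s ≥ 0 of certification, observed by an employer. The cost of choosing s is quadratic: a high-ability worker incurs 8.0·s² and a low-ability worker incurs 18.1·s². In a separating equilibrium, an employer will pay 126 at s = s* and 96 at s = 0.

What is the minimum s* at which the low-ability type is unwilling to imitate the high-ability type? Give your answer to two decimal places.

The low-ability type at s = 0 receives 96; imitating at s* yields 126 − 18.1·s*².
Indifference: 96 = 126 − 18.1·s*², so s*² = (126 − 96) / 18.1 ≈ 1.6575.
s* = √1.6575 ≈ 1.29.

1.29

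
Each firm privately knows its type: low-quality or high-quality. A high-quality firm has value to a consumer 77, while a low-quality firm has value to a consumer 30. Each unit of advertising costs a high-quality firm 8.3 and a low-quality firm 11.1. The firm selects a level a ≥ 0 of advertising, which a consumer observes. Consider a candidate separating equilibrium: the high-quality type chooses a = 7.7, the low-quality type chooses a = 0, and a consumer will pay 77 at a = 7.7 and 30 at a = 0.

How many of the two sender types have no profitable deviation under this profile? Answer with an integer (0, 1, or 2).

1

Low-quality type: stay at 0 → 30; mimic → 77 − 11.1 × 7.7 = -8.47. IC holds (30 ≥ -8.47).
High-quality type: signal → 77 − 8.3 × 7.7 = 13.09; deviate to 0 → 30. IC fails (13.09 < 30).
1 of 2 constraints hold, so this profile is not an equilibrium.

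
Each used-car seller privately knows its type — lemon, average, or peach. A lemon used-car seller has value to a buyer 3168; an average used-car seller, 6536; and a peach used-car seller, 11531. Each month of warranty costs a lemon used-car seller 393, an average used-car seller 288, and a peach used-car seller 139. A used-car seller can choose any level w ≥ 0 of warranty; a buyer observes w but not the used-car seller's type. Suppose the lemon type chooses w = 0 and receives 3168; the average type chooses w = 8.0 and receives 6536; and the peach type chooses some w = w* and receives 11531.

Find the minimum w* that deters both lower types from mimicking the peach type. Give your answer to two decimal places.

Average type (on-path payoff 6536 − 288×8.0 = 4232) won't mimic when 4232 ≥ 11531 − 288·w*, i.e. w* ≥ 25.34.
Lemon type (on-path payoff 3168) won't mimic when 3168 ≥ 11531 − 393·w*, i.e. w* ≥ 21.28.
Both must hold, so w* = max(21.28, 25.34) = 25.34. The average type's constraint binds.

25.34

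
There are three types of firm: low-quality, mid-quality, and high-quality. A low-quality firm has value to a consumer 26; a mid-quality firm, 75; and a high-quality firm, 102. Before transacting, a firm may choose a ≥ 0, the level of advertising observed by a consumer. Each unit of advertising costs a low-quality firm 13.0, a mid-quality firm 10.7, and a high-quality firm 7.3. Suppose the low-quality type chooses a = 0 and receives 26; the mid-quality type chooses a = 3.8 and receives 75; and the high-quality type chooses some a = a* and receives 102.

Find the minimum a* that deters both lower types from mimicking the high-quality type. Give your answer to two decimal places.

6.32

Mid-quality type (on-path payoff 75 − 10.7×3.8 = 34.34) won't mimic when 34.34 ≥ 102 − 10.7·a*, i.e. a* ≥ 6.32.
Low-quality type (on-path payoff 26) won't mimic when 26 ≥ 102 − 13.0·a*, i.e. a* ≥ 5.85.
Both must hold, so a* = max(5.85, 6.32) = 6.32. The mid-quality type's constraint binds.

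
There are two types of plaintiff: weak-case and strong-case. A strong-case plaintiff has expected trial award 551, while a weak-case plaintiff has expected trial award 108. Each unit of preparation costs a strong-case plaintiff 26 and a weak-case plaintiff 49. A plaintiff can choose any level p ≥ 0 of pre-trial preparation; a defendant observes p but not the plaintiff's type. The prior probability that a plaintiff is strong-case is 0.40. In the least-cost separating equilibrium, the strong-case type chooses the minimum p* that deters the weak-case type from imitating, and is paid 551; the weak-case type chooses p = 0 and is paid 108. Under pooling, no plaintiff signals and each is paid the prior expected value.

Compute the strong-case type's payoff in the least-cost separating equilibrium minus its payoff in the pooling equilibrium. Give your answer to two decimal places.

Least-cost separating signal: p* solves 108 = 551 − 49·p*, so p* = (551 − 108)/49 ≈ 9.0408.
Strong-case type's separating payoff: 551 − 26 × p* = 551 − 26 × (551 − 108)/49 = 551 − 11518/49 ≈ 315.9388.
Pooling payoff: 0.40 × 551 + 0.60 × 108 = 285.2.
Difference: 315.9388 − 285.2 = 30.7388, i.e. 30.74 to two decimal places.
The strong-case type prefers to separate.

30.74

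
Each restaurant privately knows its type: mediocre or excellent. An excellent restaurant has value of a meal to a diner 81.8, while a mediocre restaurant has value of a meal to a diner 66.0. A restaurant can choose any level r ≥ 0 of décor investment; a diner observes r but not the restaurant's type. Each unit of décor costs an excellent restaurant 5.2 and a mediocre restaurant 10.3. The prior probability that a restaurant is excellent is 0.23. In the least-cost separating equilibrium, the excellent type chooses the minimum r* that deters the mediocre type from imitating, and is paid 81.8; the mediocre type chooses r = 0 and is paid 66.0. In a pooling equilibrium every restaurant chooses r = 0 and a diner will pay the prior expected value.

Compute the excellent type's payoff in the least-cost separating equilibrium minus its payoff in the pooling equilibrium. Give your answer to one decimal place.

Least-cost separating signal: r* solves 66.0 = 81.8 − 10.3·r*, so r* = (81.8 − 66.0)/10.3 ≈ 1.5340.
Excellent type's separating payoff: 81.8 − 5.2 × r* = 81.8 − 5.2 × (81.8 − 66.0)/10.3 = 81.8 − 82.16/10.3 ≈ 73.823.
Pooling payoff: 0.23 × 81.8 + 0.77 × 66.0 = 69.634.
Difference: 73.823 − 69.634 = 4.189, i.e. 4.2 to one decimal place.
The excellent type prefers to separate.

4.2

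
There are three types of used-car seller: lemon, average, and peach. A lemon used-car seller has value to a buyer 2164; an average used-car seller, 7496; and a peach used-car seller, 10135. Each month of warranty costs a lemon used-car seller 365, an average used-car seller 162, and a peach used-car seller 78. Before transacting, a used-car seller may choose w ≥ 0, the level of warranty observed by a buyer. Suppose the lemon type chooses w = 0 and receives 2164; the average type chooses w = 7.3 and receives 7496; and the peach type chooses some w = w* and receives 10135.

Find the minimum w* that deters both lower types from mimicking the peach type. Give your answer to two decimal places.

23.59

Lemon type (on-path payoff 2164) won't mimic when 2164 ≥ 10135 − 365·w*, i.e. w* ≥ 21.84.
Average type (on-path payoff 7496 − 162×7.3 = 6313.4) won't mimic when 6313.4 ≥ 10135 − 162·w*, i.e. w* ≥ 23.59.
Both must hold, so w* = max(21.84, 23.59) = 23.59. The average type's constraint binds.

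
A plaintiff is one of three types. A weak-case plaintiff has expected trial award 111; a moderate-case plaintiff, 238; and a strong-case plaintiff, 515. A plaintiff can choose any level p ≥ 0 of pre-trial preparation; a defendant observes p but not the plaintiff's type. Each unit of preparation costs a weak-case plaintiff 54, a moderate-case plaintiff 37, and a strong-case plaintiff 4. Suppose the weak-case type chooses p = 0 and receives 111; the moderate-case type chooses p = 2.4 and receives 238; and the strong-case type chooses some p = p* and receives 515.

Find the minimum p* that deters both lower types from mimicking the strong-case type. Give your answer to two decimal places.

9.89

Moderate-case type (on-path payoff 238 − 37×2.4 = 149.2) won't mimic when 149.2 ≥ 515 − 37·p*, i.e. p* ≥ 9.89.
Weak-case type (on-path payoff 111) won't mimic when 111 ≥ 515 − 54·p*, i.e. p* ≥ 7.48.
Both must hold, so p* = max(7.48, 9.89) = 9.89. The moderate-case type's constraint binds.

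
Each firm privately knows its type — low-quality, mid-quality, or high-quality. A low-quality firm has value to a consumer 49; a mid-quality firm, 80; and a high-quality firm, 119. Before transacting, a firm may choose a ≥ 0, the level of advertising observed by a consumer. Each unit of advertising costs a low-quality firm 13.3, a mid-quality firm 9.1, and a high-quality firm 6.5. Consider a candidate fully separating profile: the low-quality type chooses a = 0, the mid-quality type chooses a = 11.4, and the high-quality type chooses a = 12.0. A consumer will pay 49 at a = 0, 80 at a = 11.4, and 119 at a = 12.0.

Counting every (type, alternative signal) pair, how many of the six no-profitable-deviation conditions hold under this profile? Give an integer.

3

High-quality (own payoff 119 − 6.5×12.0 = 41): to a=0 gives 49 → profitable ✗; to a=11.4 gives 80 − 6.5×11.4 = 5.9 → no gain ✓.
Low-quality (own payoff 49): to a=11.4 gives 80 − 13.3×11.4 = -71.62 → no gain ✓; to a=12.0 gives 119 − 13.3×12.0 = -40.6 → no gain ✓.
Mid-quality (own payoff 80 − 9.1×11.4 = -23.74): to a=0 gives 49 → profitable ✗; to a=12.0 gives 119 − 9.1×12.0 = 9.8 → profitable ✗.
3 of the 6 constraints hold; not an equilibrium.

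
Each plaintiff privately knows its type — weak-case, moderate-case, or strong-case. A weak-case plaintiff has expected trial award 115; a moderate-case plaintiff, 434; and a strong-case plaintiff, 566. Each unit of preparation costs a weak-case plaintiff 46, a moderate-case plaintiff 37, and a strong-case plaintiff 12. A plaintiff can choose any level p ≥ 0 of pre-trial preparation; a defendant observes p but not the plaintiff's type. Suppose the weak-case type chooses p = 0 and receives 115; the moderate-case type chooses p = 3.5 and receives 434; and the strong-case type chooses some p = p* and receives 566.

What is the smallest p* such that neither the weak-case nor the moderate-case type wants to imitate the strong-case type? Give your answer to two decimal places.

Weak-case type (on-path payoff 115) won't mimic when 115 ≥ 566 − 46·p*, i.e. p* ≥ 9.80.
Moderate-case type (on-path payoff 434 − 37×3.5 = 304.5) won't mimic when 304.5 ≥ 566 − 37·p*, i.e. p* ≥ 7.07.
Both must hold, so p* = max(9.80, 7.07) = 9.80. The weak-case type's constraint binds.

9.80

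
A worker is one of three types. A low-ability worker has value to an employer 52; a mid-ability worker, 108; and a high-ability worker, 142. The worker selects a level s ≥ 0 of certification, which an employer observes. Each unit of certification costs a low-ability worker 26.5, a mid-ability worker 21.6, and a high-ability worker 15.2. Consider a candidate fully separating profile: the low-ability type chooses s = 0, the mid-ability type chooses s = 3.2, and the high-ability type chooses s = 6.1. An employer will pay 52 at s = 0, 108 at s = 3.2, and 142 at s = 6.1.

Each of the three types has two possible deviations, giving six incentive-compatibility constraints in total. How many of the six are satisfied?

High-ability (own payoff 142 − 15.2×6.1 = 49.28): to s=0 gives 52 → profitable ✗; to s=3.2 gives 108 − 15.2×3.2 = 59.36 → profitable ✗.
Low-ability (own payoff 52): to s=3.2 gives 108 − 26.5×3.2 = 23.2 → no gain ✓; to s=6.1 gives 142 − 26.5×6.1 = -19.65 → no gain ✓.
Mid-ability (own payoff 108 − 21.6×3.2 = 38.88): to s=0 gives 52 → profitable ✗; to s=6.1 gives 142 − 21.6×6.1 = 10.24 → no gain ✓.
3 of the 6 constraints hold; not an equilibrium.

3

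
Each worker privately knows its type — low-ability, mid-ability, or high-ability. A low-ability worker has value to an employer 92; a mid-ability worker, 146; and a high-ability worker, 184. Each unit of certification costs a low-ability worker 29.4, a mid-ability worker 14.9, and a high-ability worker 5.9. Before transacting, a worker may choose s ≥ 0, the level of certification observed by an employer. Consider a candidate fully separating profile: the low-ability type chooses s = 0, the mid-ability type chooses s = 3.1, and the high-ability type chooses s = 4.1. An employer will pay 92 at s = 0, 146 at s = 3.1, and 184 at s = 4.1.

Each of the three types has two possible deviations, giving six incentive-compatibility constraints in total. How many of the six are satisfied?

Low-ability (own payoff 92): to s=3.1 gives 146 − 29.4×3.1 = 54.86 → no gain ✓; to s=4.1 gives 184 − 29.4×4.1 = 63.46 → no gain ✓.
Mid-ability (own payoff 146 − 14.9×3.1 = 99.81): to s=0 gives 92 → no gain ✓; to s=4.1 gives 184 − 14.9×4.1 = 122.91 → profitable ✗.
High-ability (own payoff 184 − 5.9×4.1 = 159.81): to s=0 gives 92 → no gain ✓; to s=3.1 gives 146 − 5.9×3.1 = 127.71 → no gain ✓.
5 of the 6 constraints hold; not an equilibrium.

5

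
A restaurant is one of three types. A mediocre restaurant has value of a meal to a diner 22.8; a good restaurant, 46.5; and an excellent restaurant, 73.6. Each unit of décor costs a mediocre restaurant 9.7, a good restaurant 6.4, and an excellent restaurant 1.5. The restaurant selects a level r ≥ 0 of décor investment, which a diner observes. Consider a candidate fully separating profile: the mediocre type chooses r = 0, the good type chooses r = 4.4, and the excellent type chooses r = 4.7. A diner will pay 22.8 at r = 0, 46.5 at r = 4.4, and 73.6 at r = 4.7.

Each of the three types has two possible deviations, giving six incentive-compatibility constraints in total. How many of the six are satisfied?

Good (own payoff 46.5 − 6.4×4.4 = 18.34): to r=0 gives 22.8 → profitable ✗; to r=4.7 gives 73.6 − 6.4×4.7 = 43.52 → profitable ✗.
Mediocre (own payoff 22.8): to r=4.4 gives 46.5 − 9.7×4.4 = 3.82 → no gain ✓; to r=4.7 gives 73.6 − 9.7×4.7 = 28.01 → profitable ✗.
Excellent (own payoff 73.6 − 1.5×4.7 = 66.55): to r=0 gives 22.8 → no gain ✓; to r=4.4 gives 46.5 − 1.5×4.4 = 39.9 → no gain ✓.
3 of the 6 constraints hold; not an equilibrium.

3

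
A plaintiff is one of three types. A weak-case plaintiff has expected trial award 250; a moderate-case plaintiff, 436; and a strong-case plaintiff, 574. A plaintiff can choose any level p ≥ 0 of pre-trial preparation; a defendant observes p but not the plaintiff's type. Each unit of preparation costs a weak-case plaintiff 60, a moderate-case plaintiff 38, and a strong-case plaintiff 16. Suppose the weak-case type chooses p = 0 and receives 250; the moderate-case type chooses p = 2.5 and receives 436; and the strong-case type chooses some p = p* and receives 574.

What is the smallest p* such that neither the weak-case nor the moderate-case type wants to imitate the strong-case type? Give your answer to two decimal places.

Moderate-case type (on-path payoff 436 − 38×2.5 = 341) won't mimic when 341 ≥ 574 − 38·p*, i.e. p* ≥ 6.13.
Weak-case type (on-path payoff 250) won't mimic when 250 ≥ 574 − 60·p*, i.e. p* ≥ 5.40.
Both must hold, so p* = max(5.40, 6.13) = 6.13. The moderate-case type's constraint binds.

6.13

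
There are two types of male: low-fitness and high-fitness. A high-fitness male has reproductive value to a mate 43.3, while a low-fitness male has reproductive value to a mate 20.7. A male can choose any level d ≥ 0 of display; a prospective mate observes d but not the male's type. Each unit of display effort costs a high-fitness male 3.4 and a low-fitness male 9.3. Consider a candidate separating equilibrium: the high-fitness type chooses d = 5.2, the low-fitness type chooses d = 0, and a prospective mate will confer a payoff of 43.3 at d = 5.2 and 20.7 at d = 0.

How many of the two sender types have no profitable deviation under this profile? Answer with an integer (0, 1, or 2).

2

Low-fitness type: stay at 0 → 20.7; mimic → 43.3 − 9.3 × 5.2 = -5.06. IC holds (20.7 ≥ -5.06).
High-fitness type: signal → 43.3 − 3.4 × 5.2 = 25.62; deviate to 0 → 20.7. IC holds (25.62 ≥ 20.7).
2 of 2 constraints hold, so this is a separating equilibrium.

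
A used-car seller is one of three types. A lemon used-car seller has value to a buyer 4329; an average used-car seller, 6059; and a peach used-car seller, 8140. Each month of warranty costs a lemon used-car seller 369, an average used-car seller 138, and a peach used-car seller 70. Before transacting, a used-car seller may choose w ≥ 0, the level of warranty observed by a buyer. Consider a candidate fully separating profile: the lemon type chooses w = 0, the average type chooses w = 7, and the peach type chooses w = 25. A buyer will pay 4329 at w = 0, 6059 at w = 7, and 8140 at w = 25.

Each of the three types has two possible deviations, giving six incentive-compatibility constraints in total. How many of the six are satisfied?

Peach (own payoff 8140 − 70×25 = 6390): to w=0 gives 4329 → no gain ✓; to w=7 gives 6059 − 70×7 = 5569 → no gain ✓.
Average (own payoff 6059 − 138×7 = 5093): to w=0 gives 4329 → no gain ✓; to w=25 gives 8140 − 138×25 = 4690 → no gain ✓.
Lemon (own payoff 4329): to w=7 gives 6059 − 369×7 = 3476 → no gain ✓; to w=25 gives 8140 − 369×25 = -1085 → no gain ✓.
6 of the 6 constraints hold; this profile is a separating equilibrium.

6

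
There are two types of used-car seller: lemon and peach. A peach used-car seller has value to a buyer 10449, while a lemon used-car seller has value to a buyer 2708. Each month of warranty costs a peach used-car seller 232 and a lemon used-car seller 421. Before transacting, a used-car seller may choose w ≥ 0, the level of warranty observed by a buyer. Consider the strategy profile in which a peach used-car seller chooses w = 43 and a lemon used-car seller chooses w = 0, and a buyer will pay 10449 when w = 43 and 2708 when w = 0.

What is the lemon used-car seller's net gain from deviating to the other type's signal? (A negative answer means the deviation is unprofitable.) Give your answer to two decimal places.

Playing w = 0 the lemon used-car seller receives 2708.
Deviating to w = 43 brings payment 10449 at cost 421 × 43 = 18103, netting -7654.
Gain from deviating: -7654 − 2708 = -10362.00.
The gain is negative, so the lemon type's incentive-compatibility constraint is satisfied.

-10362.00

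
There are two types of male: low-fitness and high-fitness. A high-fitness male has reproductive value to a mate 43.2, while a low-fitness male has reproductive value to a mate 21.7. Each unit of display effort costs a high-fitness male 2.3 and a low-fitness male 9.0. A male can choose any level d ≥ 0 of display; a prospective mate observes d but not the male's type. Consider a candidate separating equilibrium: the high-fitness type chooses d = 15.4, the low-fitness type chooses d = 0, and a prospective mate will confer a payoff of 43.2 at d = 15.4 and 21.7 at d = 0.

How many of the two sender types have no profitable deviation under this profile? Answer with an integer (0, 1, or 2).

Low-fitness type: stay at 0 → 21.7; mimic → 43.2 − 9.0 × 15.4 = -95.4. IC holds (21.7 ≥ -95.4).
High-fitness type: signal → 43.2 − 2.3 × 15.4 = 7.78; deviate to 0 → 21.7. IC fails (7.78 < 21.7).
1 of 2 constraints hold, so this profile is not an equilibrium.

1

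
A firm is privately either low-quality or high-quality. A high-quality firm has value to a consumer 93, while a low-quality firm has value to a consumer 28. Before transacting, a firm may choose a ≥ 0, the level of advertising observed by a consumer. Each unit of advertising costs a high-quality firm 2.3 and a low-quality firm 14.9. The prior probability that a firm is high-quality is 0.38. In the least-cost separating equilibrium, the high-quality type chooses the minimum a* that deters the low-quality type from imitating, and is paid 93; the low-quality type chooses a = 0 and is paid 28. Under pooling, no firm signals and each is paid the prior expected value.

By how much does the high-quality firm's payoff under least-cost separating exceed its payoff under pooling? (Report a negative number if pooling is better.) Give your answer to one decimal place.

30.3

Least-cost separating signal: a* solves 28 = 93 − 14.9·a*, so a* = (93 − 28)/14.9 ≈ 4.3624.
High-quality type's separating payoff: 93 − 2.3 × a* = 93 − 2.3 × (93 − 28)/14.9 = 93 − 149.5/14.9 ≈ 82.966.
Pooling payoff: 0.38 × 93 + 0.62 × 28 = 52.7.
Difference: 82.966 − 52.7 = 30.266, i.e. 30.3 to one decimal place.
The high-quality type prefers to separate.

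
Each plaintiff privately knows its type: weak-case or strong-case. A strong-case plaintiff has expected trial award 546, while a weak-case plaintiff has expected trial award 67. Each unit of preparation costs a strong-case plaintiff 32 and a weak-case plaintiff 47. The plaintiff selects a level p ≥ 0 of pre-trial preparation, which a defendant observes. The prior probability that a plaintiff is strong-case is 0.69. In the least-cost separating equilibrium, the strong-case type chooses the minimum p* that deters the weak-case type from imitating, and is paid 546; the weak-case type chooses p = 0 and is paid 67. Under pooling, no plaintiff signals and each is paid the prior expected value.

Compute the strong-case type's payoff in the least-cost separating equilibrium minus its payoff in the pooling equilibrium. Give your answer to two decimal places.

Least-cost separating signal: p* solves 67 = 546 − 47·p*, so p* = (546 − 67)/47 ≈ 10.1915.
Strong-case type's separating payoff: 546 − 32 × p* = 546 − 32 × (546 − 67)/47 = 546 − 15328/47 ≈ 219.8723.
Pooling payoff: 0.69 × 546 + 0.31 × 67 = 397.51.
Difference: 219.8723 − 397.51 = -177.6377, i.e. -177.64 to two decimal places.
The strong-case type would prefer the pooling outcome.

-177.64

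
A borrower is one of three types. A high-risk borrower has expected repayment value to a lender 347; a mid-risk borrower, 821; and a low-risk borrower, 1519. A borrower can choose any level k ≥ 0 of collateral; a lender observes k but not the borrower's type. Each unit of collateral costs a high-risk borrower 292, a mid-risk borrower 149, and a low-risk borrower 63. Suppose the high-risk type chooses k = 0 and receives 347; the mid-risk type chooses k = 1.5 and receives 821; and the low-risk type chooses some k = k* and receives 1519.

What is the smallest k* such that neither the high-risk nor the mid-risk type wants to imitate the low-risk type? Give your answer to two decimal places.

6.18

High-risk type (on-path payoff 347) won't mimic when 347 ≥ 1519 − 292·k*, i.e. k* ≥ 4.01.
Mid-risk type (on-path payoff 821 − 149×1.5 = 597.5) won't mimic when 597.5 ≥ 1519 − 149·k*, i.e. k* ≥ 6.18.
Both must hold, so k* = max(4.01, 6.18) = 6.18. The mid-risk type's constraint binds.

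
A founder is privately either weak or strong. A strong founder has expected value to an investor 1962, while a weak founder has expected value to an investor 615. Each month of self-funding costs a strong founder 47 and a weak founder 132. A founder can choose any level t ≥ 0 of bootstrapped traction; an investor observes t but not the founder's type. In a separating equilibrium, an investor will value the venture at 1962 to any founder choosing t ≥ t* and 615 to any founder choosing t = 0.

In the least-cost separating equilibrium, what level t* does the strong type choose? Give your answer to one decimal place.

A weak founder choosing t = 0 receives 615.
Imitating at t* instead would pay 1962 at cost 132·t*, netting 1962 − 132·t*.
Indifference: 615 = 1962 − 132·t*, so t* = (1962 − 615) / 132 ≈ 10.2.
This is the weak type's binding incentive-compatibility constraint; any t ≥ 10.2 sustains separation on that side.

10.2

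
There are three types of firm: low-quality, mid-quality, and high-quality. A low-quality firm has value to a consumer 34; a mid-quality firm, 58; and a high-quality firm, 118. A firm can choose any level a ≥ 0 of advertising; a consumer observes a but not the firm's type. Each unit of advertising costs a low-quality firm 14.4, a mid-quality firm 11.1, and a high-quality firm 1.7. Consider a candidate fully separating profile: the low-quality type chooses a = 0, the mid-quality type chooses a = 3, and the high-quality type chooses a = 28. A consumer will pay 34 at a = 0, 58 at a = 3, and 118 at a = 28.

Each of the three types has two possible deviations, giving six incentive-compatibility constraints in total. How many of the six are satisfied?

5

High-quality (own payoff 118 − 1.7×28 = 70.4): to a=0 gives 34 → no gain ✓; to a=3 gives 58 − 1.7×3 = 52.9 → no gain ✓.
Mid-quality (own payoff 58 − 11.1×3 = 24.7): to a=0 gives 34 → profitable ✗; to a=28 gives 118 − 11.1×28 = -192.8 → no gain ✓.
Low-quality (own payoff 34): to a=3 gives 58 − 14.4×3 = 14.8 → no gain ✓; to a=28 gives 118 − 14.4×28 = -285.2 → no gain ✓.
5 of the 6 constraints hold; not an equilibrium.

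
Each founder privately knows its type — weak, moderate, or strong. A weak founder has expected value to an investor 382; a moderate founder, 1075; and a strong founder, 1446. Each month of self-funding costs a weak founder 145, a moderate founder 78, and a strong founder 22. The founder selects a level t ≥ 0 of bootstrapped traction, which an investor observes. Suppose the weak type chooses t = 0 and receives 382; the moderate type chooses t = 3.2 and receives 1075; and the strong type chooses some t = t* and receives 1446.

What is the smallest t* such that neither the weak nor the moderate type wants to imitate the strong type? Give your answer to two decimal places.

7.96

Moderate type (on-path payoff 1075 − 78×3.2 = 825.4) won't mimic when 825.4 ≥ 1446 − 78·t*, i.e. t* ≥ 7.96.
Weak type (on-path payoff 382) won't mimic when 382 ≥ 1446 − 145·t*, i.e. t* ≥ 7.34.
Both must hold, so t* = max(7.34, 7.96) = 7.96. The moderate type's constraint binds.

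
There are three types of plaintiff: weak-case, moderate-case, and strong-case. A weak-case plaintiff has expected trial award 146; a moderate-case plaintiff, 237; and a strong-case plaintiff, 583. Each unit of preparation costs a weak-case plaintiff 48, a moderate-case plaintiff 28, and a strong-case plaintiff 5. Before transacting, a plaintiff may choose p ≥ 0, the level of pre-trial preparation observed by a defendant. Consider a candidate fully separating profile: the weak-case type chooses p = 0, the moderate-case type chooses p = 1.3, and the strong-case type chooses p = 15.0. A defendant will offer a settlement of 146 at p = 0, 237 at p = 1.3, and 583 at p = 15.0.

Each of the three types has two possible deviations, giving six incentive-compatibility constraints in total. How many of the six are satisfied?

Strong-case (own payoff 583 − 5×15.0 = 508): to p=0 gives 146 → no gain ✓; to p=1.3 gives 237 − 5×1.3 = 230.5 → no gain ✓.
Moderate-case (own payoff 237 − 28×1.3 = 200.6): to p=0 gives 146 → no gain ✓; to p=15.0 gives 583 − 28×15.0 = 163 → no gain ✓.
Weak-case (own payoff 146): to p=1.3 gives 237 − 48×1.3 = 174.6 → profitable ✗; to p=15.0 gives 583 − 48×15.0 = -137 → no gain ✓.
5 of the 6 constraints hold; not an equilibrium.

5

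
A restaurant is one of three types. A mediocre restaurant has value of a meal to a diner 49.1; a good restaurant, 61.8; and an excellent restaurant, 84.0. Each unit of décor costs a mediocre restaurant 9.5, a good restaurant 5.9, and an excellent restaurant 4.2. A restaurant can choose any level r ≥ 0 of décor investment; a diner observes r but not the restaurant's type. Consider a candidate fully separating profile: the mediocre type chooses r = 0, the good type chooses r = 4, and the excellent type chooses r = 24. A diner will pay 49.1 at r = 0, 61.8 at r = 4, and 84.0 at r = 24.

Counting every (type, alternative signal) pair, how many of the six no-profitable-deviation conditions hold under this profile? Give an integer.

3

Excellent (own payoff 84.0 − 4.2×24 = -16.8): to r=0 gives 49.1 → profitable ✗; to r=4 gives 61.8 − 4.2×4 = 45 → profitable ✗.
Good (own payoff 61.8 − 5.9×4 = 38.2): to r=0 gives 49.1 → profitable ✗; to r=24 gives 84.0 − 5.9×24 = -57.6 → no gain ✓.
Mediocre (own payoff 49.1): to r=4 gives 61.8 − 9.5×4 = 23.8 → no gain ✓; to r=24 gives 84.0 − 9.5×24 = -144 → no gain ✓.
3 of the 6 constraints hold; not an equilibrium.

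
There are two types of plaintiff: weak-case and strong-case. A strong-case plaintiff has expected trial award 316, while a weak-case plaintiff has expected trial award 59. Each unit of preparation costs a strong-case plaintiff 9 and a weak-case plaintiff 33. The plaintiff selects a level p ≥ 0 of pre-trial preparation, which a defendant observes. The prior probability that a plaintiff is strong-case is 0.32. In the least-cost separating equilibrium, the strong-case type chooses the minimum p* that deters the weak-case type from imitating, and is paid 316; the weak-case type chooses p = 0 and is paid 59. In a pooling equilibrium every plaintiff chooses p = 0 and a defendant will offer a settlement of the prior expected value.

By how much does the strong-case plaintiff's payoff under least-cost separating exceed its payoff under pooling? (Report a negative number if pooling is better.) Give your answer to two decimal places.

Least-cost separating signal: p* solves 59 = 316 − 33·p*, so p* = (316 − 59)/33 ≈ 7.7879.
Strong-case type's separating payoff: 316 − 9 × p* = 316 − 9 × (316 − 59)/33 = 316 − 2313/33 ≈ 245.9091.
Pooling payoff: 0.32 × 316 + 0.68 × 59 = 141.24.
Difference: 245.9091 − 141.24 = 104.6691, i.e. 104.67 to two decimal places.
The strong-case type prefers to separate.

104.67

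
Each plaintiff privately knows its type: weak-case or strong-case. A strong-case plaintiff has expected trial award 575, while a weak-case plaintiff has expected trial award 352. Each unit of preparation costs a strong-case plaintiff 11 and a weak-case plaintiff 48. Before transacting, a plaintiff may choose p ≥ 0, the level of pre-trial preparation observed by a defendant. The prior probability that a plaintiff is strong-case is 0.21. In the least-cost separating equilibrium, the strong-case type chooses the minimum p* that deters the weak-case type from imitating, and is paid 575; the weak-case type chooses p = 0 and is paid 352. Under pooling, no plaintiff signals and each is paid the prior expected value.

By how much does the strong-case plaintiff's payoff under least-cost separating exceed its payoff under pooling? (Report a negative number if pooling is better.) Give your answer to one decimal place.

Least-cost separating signal: p* solves 352 = 575 − 48·p*, so p* = (575 − 352)/48 ≈ 4.6458.
Strong-case type's separating payoff: 575 − 11 × p* = 575 − 11 × (575 − 352)/48 = 575 − 2453/48 ≈ 523.896.
Pooling payoff: 0.21 × 575 + 0.79 × 352 = 398.83.
Difference: 523.896 − 398.83 = 125.066, i.e. 125.1 to one decimal place.
The strong-case type prefers to separate.

125.1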